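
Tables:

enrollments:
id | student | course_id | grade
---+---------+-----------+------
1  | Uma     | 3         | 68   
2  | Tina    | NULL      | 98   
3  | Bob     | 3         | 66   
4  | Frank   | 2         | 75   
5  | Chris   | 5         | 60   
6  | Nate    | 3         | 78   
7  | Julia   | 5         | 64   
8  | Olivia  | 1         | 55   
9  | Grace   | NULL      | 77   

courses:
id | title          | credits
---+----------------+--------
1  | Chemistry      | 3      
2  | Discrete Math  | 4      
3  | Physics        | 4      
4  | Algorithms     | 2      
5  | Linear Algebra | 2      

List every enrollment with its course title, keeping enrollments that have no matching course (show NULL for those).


LEFT JOIN keeps every row from enrollments (the left table); where course_id has no match in courses, the course columns become NULL. Walk through each enrollment:
  - enrollment 1 (Uma): course_id=3 -> matches Physics
  - enrollment 2 (Tina): course_id=NULL, no match -> kept with NULL
  - enrollment 3 (Bob): course_id=3 -> matches Physics
  - enrollment 4 (Frank): course_id=2 -> matches Discrete Math
  - enrollment 5 (Chris): course_id=5 -> matches Linear Algebra
  - enrollment 6 (Nate): course_id=3 -> matches Physics
  - enrollment 7 (Julia): course_id=5 -> matches Linear Algebra
  - enrollment 8 (Olivia): course_id=1 -> matches Chemistry
  - enrollment 9 (Grace): course_id=NULL, no match -> kept with NULL
All 9 rows appear; 2 have NULL course.

SQL:
SELECT a.student, b.title AS course
FROM enrollments a
LEFT JOIN courses b ON a.course_id = b.id

Result:
student | course        
--------+---------------
Uma     | Physics       
Tina    | NULL          
Bob     | Physics       
Frank   | Discrete Math 
Chris   | Linear Algebra
Nate    | Physics       
Julia   | Linear Algebra
Olivia  | Chemistry     
Grace   | NULL          


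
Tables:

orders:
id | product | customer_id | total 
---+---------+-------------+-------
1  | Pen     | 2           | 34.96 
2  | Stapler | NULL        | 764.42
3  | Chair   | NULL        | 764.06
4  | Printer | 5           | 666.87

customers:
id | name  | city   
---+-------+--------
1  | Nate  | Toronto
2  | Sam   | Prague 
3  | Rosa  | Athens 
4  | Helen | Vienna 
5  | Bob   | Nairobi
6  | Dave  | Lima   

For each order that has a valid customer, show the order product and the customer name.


INNER JOIN keeps only orders rows whose customer_id matches an id in customers. Walk through each order:
  - order 1 (Pen): customer_id=2 -> matches Sam
  - order 2 (Stapler): customer_id=NULL, no match -> dropped
  - order 3 (Chair): customer_id=NULL, no match -> dropped
  - order 4 (Printer): customer_id=5 -> matches Bob
So 2 of 4 rows are dropped.

SQL:
SELECT a.product, b.name AS customer
FROM orders a
INNER JOIN customers b ON a.customer_id = b.id

Result:
product | customer
--------+---------
Pen     | Sam     
Printer | Bob     


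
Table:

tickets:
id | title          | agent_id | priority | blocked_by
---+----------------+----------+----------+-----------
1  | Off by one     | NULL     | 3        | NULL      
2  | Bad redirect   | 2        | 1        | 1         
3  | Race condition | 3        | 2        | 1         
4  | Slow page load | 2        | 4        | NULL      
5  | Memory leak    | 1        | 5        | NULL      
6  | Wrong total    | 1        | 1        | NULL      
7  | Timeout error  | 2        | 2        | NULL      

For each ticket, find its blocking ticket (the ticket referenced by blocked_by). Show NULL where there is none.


This is a self-join: tickets is joined to a second copy of itself, matching each row's blocked_by to another row's id. Use LEFT JOIN so rows with blocked_by=NULL are kept.
  - ticket 1 (Off by one): blocked_by=NULL -> NULL
  - ticket 2 (Bad redirect): blocked_by=1 -> Off by one
  - ticket 3 (Race condition): blocked_by=1 -> Off by one
  - ticket 4 (Slow page load): blocked_by=NULL -> NULL
  - ticket 5 (Memory leak): blocked_by=NULL -> NULL
  - ticket 6 (Wrong total): blocked_by=NULL -> NULL
  - ticket 7 (Timeout error): blocked_by=NULL -> NULL

SQL:
SELECT a.title AS item, b.title AS blocked_by
FROM tickets a
LEFT JOIN tickets b ON a.blocked_by = b.id

Result:
item           | blocked_by
---------------+-----------
Off by one     | NULL      
Bad redirect   | Off by one
Race condition | Off by one
Slow page load | NULL      
Memory leak    | NULL      
Wrong total    | NULL      
Timeout error  | NULL      


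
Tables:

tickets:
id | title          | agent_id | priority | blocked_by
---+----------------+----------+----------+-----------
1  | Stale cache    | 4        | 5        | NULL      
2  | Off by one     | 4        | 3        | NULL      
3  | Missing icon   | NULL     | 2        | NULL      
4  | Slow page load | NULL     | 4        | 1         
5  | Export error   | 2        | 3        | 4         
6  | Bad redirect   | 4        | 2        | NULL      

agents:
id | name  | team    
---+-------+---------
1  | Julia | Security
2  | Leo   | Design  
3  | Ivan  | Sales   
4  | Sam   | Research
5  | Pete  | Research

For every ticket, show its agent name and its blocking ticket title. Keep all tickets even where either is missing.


Two LEFT JOINs from the same base table tickets: one to agents via agent_id, one to tickets itself via blocked_by. Both are LEFT so every ticket is preserved.
Match against agents:
  - ticket 1 (Stale cache): agent_id=4 -> matches Sam
  - ticket 2 (Off by one): agent_id=4 -> matches Sam
  - ticket 3 (Missing icon): agent_id=NULL, no match -> kept with NULL
  - ticket 4 (Slow page load): agent_id=NULL, no match -> kept with NULL
  - ticket 5 (Export error): agent_id=2 -> matches Leo
  - ticket 6 (Bad redirect): agent_id=4 -> matches Sam
Match against tickets (self):
  - ticket 1 (Stale cache): blocked_by=NULL -> NULL
  - ticket 2 (Off by one): blocked_by=NULL -> NULL
  - ticket 3 (Missing icon): blocked_by=NULL -> NULL
  - ticket 4 (Slow page load): blocked_by=1 -> Stale cache
  - ticket 5 (Export error): blocked_by=4 -> Slow page load
  - ticket 6 (Bad redirect): blocked_by=NULL -> NULL

SQL:
SELECT a.title, b.name AS agent, c.title AS blocked_by
FROM tickets a
LEFT JOIN agents b ON a.agent_id = b.id
LEFT JOIN tickets c ON a.blocked_by = c.id

Result:
title          | agent | blocked_by    
---------------+-------+---------------
Stale cache    | Sam   | NULL          
Off by one     | Sam   | NULL          
Missing icon   | NULL  | NULL          
Slow page load | NULL  | Stale cache   
Export error   | Leo   | Slow page load
Bad redirect   | Sam   | NULL          


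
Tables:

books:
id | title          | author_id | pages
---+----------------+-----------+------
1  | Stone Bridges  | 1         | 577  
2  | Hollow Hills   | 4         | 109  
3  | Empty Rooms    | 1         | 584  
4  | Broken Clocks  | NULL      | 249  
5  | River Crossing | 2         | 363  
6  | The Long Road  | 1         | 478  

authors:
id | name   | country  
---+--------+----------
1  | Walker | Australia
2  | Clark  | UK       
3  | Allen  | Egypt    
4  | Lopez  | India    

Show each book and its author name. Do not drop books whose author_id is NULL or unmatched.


LEFT JOIN keeps every row from books (the left table); where author_id has no match in authors, the author columns become NULL. Walk through each book:
  - book 1 (Stone Bridges): author_id=1 -> matches Walker
  - book 2 (Hollow Hills): author_id=4 -> matches Lopez
  - book 3 (Empty Rooms): author_id=1 -> matches Walker
  - book 4 (Broken Clocks): author_id=NULL, no match -> kept with NULL
  - book 5 (River Crossing): author_id=2 -> matches Clark
  - book 6 (The Long Road): author_id=1 -> matches Walker
All 6 rows appear; 1 has NULL author.

SQL:
SELECT a.title, b.name AS author
FROM books a
LEFT JOIN authors b ON a.author_id = b.id

Result:
title          | author
---------------+-------
Stone Bridges  | Walker
Hollow Hills   | Lopez 
Empty Rooms    | Walker
Broken Clocks  | NULL  
River Crossing | Clark 
The Long Road  | Walker


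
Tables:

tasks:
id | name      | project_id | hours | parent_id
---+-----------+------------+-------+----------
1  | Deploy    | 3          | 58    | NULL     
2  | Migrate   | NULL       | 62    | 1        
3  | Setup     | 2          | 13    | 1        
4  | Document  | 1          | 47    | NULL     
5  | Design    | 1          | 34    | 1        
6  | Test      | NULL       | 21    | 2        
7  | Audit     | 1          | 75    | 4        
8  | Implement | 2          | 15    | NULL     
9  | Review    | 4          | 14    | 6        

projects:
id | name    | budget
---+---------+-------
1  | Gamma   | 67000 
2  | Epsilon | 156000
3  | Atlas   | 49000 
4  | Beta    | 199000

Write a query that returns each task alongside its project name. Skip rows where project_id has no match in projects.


INNER JOIN keeps only tasks rows whose project_id matches an id in projects. Walk through each task:
  - task 1 (Deploy): project_id=3 -> matches Atlas
  - task 2 (Migrate): project_id=NULL, no match -> dropped
  - task 3 (Setup): project_id=2 -> matches Epsilon
  - task 4 (Document): project_id=1 -> matches Gamma
  - task 5 (Design): project_id=1 -> matches Gamma
  - task 6 (Test): project_id=NULL, no match -> dropped
  - task 7 (Audit): project_id=1 -> matches Gamma
  - task 8 (Implement): project_id=2 -> matches Epsilon
  - task 9 (Review): project_id=4 -> matches Beta
So 2 of 9 rows are dropped.

SQL:
SELECT a.name, b.name AS project
FROM tasks a
INNER JOIN projects b ON a.project_id = b.id

Result:
name      | project
----------+--------
Deploy    | Atlas  
Setup     | Epsilon
Document  | Gamma  
Design    | Gamma  
Audit     | Gamma  
Implement | Epsilon
Review    | Beta   


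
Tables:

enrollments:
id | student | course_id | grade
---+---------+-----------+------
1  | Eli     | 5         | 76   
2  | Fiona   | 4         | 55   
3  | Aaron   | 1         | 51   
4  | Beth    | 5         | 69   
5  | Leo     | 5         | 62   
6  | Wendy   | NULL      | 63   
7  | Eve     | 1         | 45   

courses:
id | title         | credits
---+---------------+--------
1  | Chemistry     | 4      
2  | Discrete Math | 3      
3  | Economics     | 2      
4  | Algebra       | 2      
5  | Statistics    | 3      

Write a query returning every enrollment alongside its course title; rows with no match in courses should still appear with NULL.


LEFT JOIN keeps every row from enrollments (the left table); where course_id has no match in courses, the course columns become NULL. Walk through each enrollment:
  - enrollment 1 (Eli): course_id=5 -> matches Statistics
  - enrollment 2 (Fiona): course_id=4 -> matches Algebra
  - enrollment 3 (Aaron): course_id=1 -> matches Chemistry
  - enrollment 4 (Beth): course_id=5 -> matches Statistics
  - enrollment 5 (Leo): course_id=5 -> matches Statistics
  - enrollment 6 (Wendy): course_id=NULL, no match -> kept with NULL
  - enrollment 7 (Eve): course_id=1 -> matches Chemistry
All 7 rows appear; 1 has NULL course.

SQL:
SELECT a.student, b.title AS course
FROM enrollments a
LEFT JOIN courses b ON a.course_id = b.id

Result:
student | course    
--------+-----------
Eli     | Statistics
Fiona   | Algebra   
Aaron   | Chemistry 
Beth    | Statistics
Leo     | Statistics
Wendy   | NULL      
Eve     | Chemistry 


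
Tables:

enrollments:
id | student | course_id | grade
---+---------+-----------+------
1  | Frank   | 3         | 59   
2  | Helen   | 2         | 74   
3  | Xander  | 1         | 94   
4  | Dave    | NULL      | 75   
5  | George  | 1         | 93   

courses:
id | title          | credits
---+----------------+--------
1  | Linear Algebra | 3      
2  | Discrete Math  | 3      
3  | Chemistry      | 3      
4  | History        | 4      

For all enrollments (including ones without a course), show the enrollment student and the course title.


LEFT JOIN keeps every row from enrollments (the left table); where course_id has no match in courses, the course columns become NULL. Walk through each enrollment:
  - enrollment 1 (Frank): course_id=3 -> matches Chemistry
  - enrollment 2 (Helen): course_id=2 -> matches Discrete Math
  - enrollment 3 (Xander): course_id=1 -> matches Linear Algebra
  - enrollment 4 (Dave): course_id=NULL, no match -> kept with NULL
  - enrollment 5 (George): course_id=1 -> matches Linear Algebra
All 5 rows appear; 1 has NULL course.

SQL:
SELECT a.student, b.title AS course
FROM enrollments a
LEFT JOIN courses b ON a.course_id = b.id

Result:
student | course        
--------+---------------
Frank   | Chemistry     
Helen   | Discrete Math 
Xander  | Linear Algebra
Dave    | NULL          
George  | Linear Algebra


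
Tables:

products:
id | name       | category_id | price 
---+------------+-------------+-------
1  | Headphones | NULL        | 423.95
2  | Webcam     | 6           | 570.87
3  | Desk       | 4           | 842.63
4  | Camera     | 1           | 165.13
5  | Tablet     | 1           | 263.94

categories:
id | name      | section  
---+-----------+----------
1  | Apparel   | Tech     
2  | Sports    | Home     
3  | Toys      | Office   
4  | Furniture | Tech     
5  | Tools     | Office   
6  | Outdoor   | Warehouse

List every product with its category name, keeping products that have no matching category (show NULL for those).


LEFT JOIN keeps every row from products (the left table); where category_id has no match in categories, the category columns become NULL. Walk through each product:
  - product 1 (Headphones): category_id=NULL, no match -> kept with NULL
  - product 2 (Webcam): category_id=6 -> matches Outdoor
  - product 3 (Desk): category_id=4 -> matches Furniture
  - product 4 (Camera): category_id=1 -> matches Apparel
  - product 5 (Tablet): category_id=1 -> matches Apparel
All 5 rows appear; 1 has NULL category.

SQL:
SELECT a.name, b.name AS category
FROM products a
LEFT JOIN categories b ON a.category_id = b.id

Result:
name       | category 
-----------+----------
Headphones | NULL     
Webcam     | Outdoor  
Desk       | Furniture
Camera     | Apparel  
Tablet     | Apparel  


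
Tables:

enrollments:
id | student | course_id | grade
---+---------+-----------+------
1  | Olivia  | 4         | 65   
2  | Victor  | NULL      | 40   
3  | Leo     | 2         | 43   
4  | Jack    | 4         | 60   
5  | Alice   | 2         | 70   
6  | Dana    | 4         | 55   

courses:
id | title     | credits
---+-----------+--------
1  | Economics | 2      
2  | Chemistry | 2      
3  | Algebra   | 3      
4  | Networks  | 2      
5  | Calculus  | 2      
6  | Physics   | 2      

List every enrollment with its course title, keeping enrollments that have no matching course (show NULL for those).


LEFT JOIN keeps every row from enrollments (the left table); where course_id has no match in courses, the course columns become NULL. Walk through each enrollment:
  - enrollment 1 (Olivia): course_id=4 -> matches Networks
  - enrollment 2 (Victor): course_id=NULL, no match -> kept with NULL
  - enrollment 3 (Leo): course_id=2 -> matches Chemistry
  - enrollment 4 (Jack): course_id=4 -> matches Networks
  - enrollment 5 (Alice): course_id=2 -> matches Chemistry
  - enrollment 6 (Dana): course_id=4 -> matches Networks
All 6 rows appear; 1 has NULL course.

SQL:
SELECT a.student, b.title AS course
FROM enrollments a
LEFT JOIN courses b ON a.course_id = b.id

Result:
student | course   
--------+----------
Olivia  | Networks 
Victor  | NULL     
Leo     | Chemistry
Jack    | Networks 
Alice   | Chemistry
Dana    | Networks 


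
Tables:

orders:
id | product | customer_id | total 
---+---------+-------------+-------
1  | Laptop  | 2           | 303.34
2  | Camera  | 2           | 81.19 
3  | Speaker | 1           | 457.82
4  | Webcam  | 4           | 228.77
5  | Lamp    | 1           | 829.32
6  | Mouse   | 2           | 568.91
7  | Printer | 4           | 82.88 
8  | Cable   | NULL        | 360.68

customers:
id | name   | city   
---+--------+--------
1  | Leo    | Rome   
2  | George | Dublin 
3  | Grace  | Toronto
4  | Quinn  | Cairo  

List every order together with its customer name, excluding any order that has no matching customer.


INNER JOIN keeps only orders rows whose customer_id matches an id in customers. Walk through each order:
  - order 1 (Laptop): customer_id=2 -> matches George
  - order 2 (Camera): customer_id=2 -> matches George
  - order 3 (Speaker): customer_id=1 -> matches Leo
  - order 4 (Webcam): customer_id=4 -> matches Quinn
  - order 5 (Lamp): customer_id=1 -> matches Leo
  - order 6 (Mouse): customer_id=2 -> matches George
  - order 7 (Printer): customer_id=4 -> matches Quinn
  - order 8 (Cable): customer_id=NULL, no match -> dropped
So 1 of 8 rows is dropped.

SQL:
SELECT a.product, b.name AS customer
FROM orders a
INNER JOIN customers b ON a.customer_id = b.id

Result:
product | customer
--------+---------
Laptop  | George  
Camera  | George  
Speaker | Leo     
Webcam  | Quinn   
Lamp    | Leo     
Mouse   | George  
Printer | Quinn   


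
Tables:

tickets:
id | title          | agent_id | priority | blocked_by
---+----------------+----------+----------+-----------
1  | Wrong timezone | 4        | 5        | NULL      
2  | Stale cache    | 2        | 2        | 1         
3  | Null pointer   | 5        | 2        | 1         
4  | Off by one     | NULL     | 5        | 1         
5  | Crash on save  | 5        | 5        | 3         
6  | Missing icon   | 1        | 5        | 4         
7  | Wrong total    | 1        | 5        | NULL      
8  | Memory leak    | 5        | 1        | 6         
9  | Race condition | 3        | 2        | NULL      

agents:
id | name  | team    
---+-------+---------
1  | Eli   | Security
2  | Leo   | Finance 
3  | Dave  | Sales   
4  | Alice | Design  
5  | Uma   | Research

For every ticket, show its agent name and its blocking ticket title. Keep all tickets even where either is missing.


Two LEFT JOINs from the same base table tickets: one to agents via agent_id, one to tickets itself via blocked_by. Both are LEFT so every ticket is preserved.
Match against agents:
  - ticket 1 (Wrong timezone): agent_id=4 -> matches Alice
  - ticket 2 (Stale cache): agent_id=2 -> matches Leo
  - ticket 3 (Null pointer): agent_id=5 -> matches Uma
  - ticket 4 (Off by one): agent_id=NULL, no match -> kept with NULL
  - ticket 5 (Crash on save): agent_id=5 -> matches Uma
  - ticket 6 (Missing icon): agent_id=1 -> matches Eli
  - ticket 7 (Wrong total): agent_id=1 -> matches Eli
  - ticket 8 (Memory leak): agent_id=5 -> matches Uma
  - ticket 9 (Race condition): agent_id=3 -> matches Dave
Match against tickets (self):
  - ticket 1 (Wrong timezone): blocked_by=NULL -> NULL
  - ticket 2 (Stale cache): blocked_by=1 -> Wrong timezone
  - ticket 3 (Null pointer): blocked_by=1 -> Wrong timezone
  - ticket 4 (Off by one): blocked_by=1 -> Wrong timezone
  - ticket 5 (Crash on save): blocked_by=3 -> Null pointer
  - ticket 6 (Missing icon): blocked_by=4 -> Off by one
  - ticket 7 (Wrong total): blocked_by=NULL -> NULL
  - ticket 8 (Memory leak): blocked_by=6 -> Missing icon
  - ticket 9 (Race condition): blocked_by=NULL -> NULL

SQL:
SELECT a.title, b.name AS agent, c.title AS blocked_by
FROM tickets a
LEFT JOIN agents b ON a.agent_id = b.id
LEFT JOIN tickets c ON a.blocked_by = c.id

Result:
title          | agent | blocked_by    
---------------+-------+---------------
Wrong timezone | Alice | NULL          
Stale cache    | Leo   | Wrong timezone
Null pointer   | Uma   | Wrong timezone
Off by one     | NULL  | Wrong timezone
Crash on save  | Uma   | Null pointer  
Missing icon   | Eli   | Off by one    
Wrong total    | Eli   | NULL          
Memory leak    | Uma   | Missing icon  
Race condition | Dave  | NULL          


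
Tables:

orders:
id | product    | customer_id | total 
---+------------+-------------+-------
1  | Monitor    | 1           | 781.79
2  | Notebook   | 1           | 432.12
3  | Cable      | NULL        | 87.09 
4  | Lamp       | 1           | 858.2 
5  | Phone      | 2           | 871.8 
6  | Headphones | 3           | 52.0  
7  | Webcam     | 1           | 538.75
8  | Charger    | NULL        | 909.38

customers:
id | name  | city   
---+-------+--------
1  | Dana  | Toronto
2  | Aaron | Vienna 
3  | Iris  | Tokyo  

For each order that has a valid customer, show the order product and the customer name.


INNER JOIN keeps only orders rows whose customer_id matches an id in customers. Walk through each order:
  - order 1 (Monitor): customer_id=1 -> matches Dana
  - order 2 (Notebook): customer_id=1 -> matches Dana
  - order 3 (Cable): customer_id=NULL, no match -> dropped
  - order 4 (Lamp): customer_id=1 -> matches Dana
  - order 5 (Phone): customer_id=2 -> matches Aaron
  - order 6 (Headphones): customer_id=3 -> matches Iris
  - order 7 (Webcam): customer_id=1 -> matches Dana
  - order 8 (Charger): customer_id=NULL, no match -> dropped
So 2 of 8 rows are dropped.

SQL:
SELECT a.product, b.name AS customer
FROM orders a
INNER JOIN customers b ON a.customer_id = b.id

Result:
product    | customer
-----------+---------
Monitor    | Dana    
Notebook   | Dana    
Lamp       | Dana    
Phone      | Aaron   
Headphones | Iris    
Webcam     | Dana    


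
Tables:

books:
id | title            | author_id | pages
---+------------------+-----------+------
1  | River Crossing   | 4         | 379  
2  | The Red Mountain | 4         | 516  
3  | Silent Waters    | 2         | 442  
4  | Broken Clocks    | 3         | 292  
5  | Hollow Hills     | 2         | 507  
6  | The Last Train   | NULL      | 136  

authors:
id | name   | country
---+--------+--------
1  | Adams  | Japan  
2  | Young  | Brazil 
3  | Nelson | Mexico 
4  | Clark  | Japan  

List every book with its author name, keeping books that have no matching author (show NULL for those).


LEFT JOIN keeps every row from books (the left table); where author_id has no match in authors, the author columns become NULL. Walk through each book:
  - book 1 (River Crossing): author_id=4 -> matches Clark
  - book 2 (The Red Mountain): author_id=4 -> matches Clark
  - book 3 (Silent Waters): author_id=2 -> matches Young
  - book 4 (Broken Clocks): author_id=3 -> matches Nelson
  - book 5 (Hollow Hills): author_id=2 -> matches Young
  - book 6 (The Last Train): author_id=NULL, no match -> kept with NULL
All 6 rows appear; 1 has NULL author.

SQL:
SELECT a.title, b.name AS author
FROM books a
LEFT JOIN authors b ON a.author_id = b.id

Result:
title            | author
-----------------+-------
River Crossing   | Clark 
The Red Mountain | Clark 
Silent Waters    | Young 
Broken Clocks    | Nelson
Hollow Hills     | Young 
The Last Train   | NULL  


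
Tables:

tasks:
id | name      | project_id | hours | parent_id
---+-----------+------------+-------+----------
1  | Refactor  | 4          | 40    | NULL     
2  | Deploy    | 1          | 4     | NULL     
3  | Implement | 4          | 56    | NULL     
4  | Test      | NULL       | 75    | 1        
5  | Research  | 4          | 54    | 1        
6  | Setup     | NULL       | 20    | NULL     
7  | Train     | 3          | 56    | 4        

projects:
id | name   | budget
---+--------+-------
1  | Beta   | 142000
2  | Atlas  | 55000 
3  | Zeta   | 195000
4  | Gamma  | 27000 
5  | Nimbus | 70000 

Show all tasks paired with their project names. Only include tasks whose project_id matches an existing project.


INNER JOIN keeps only tasks rows whose project_id matches an id in projects. Walk through each task:
  - task 1 (Refactor): project_id=4 -> matches Gamma
  - task 2 (Deploy): project_id=1 -> matches Beta
  - task 3 (Implement): project_id=4 -> matches Gamma
  - task 4 (Test): project_id=NULL, no match -> dropped
  - task 5 (Research): project_id=4 -> matches Gamma
  - task 6 (Setup): project_id=NULL, no match -> dropped
  - task 7 (Train): project_id=3 -> matches Zeta
So 2 of 7 rows are dropped.

SQL:
SELECT a.name, b.name AS project
FROM tasks a
INNER JOIN projects b ON a.project_id = b.id

Result:
name      | project
----------+--------
Refactor  | Gamma  
Deploy    | Beta   
Implement | Gamma  
Research  | Gamma  
Train     | Zeta   


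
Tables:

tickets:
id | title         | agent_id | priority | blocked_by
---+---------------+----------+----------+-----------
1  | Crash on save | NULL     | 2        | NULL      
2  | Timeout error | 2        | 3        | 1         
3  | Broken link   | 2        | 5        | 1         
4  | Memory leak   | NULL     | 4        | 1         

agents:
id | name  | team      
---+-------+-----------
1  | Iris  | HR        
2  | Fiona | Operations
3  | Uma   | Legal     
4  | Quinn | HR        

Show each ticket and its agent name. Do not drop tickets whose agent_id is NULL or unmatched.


LEFT JOIN keeps every row from tickets (the left table); where agent_id has no match in agents, the agent columns become NULL. Walk through each ticket:
  - ticket 1 (Crash on save): agent_id=NULL, no match -> kept with NULL
  - ticket 2 (Timeout error): agent_id=2 -> matches Fiona
  - ticket 3 (Broken link): agent_id=2 -> matches Fiona
  - ticket 4 (Memory leak): agent_id=NULL, no match -> kept with NULL
All 4 rows appear; 2 have NULL agent.

SQL:
SELECT a.title, b.name AS agent
FROM tickets a
LEFT JOIN agents b ON a.agent_id = b.id

Result:
title         | agent
--------------+------
Crash on save | NULL 
Timeout error | Fiona
Broken link   | Fiona
Memory leak   | NULL 


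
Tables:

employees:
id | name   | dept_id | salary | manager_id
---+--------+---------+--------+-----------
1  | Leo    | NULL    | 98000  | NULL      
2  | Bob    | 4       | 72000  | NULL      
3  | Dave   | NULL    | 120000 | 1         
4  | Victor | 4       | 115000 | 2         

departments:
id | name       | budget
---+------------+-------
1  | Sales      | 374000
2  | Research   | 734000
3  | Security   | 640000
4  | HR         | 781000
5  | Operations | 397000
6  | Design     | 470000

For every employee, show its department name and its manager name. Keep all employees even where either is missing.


Two LEFT JOINs from the same base table employees: one to departments via dept_id, one to employees itself via manager_id. Both are LEFT so every employee is preserved.
Match against departments:
  - employee 1 (Leo): dept_id=NULL, no match -> kept with NULL
  - employee 2 (Bob): dept_id=4 -> matches HR
  - employee 3 (Dave): dept_id=NULL, no match -> kept with NULL
  - employee 4 (Victor): dept_id=4 -> matches HR
Match against employees (self):
  - employee 1 (Leo): manager_id=NULL -> NULL
  - employee 2 (Bob): manager_id=NULL -> NULL
  - employee 3 (Dave): manager_id=1 -> Leo
  - employee 4 (Victor): manager_id=2 -> Bob

SQL:
SELECT a.name, b.name AS department, c.name AS manager
FROM employees a
LEFT JOIN departments b ON a.dept_id = b.id
LEFT JOIN employees c ON a.manager_id = c.id

Result:
name   | department | manager
-------+------------+--------
Leo    | NULL       | NULL   
Bob    | HR         | NULL   
Dave   | NULL       | Leo    
Victor | HR         | Bob    


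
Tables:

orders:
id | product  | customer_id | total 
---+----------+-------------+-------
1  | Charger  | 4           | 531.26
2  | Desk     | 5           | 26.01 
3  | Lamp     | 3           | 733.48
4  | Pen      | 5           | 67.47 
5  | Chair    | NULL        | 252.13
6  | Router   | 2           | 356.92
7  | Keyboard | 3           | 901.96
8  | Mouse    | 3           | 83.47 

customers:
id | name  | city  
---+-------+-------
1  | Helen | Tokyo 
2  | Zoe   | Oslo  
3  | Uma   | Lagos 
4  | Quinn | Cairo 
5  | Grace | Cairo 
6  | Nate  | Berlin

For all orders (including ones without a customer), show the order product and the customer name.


LEFT JOIN keeps every row from orders (the left table); where customer_id has no match in customers, the customer columns become NULL. Walk through each order:
  - order 1 (Charger): customer_id=4 -> matches Quinn
  - order 2 (Desk): customer_id=5 -> matches Grace
  - order 3 (Lamp): customer_id=3 -> matches Uma
  - order 4 (Pen): customer_id=5 -> matches Grace
  - order 5 (Chair): customer_id=NULL, no match -> kept with NULL
  - order 6 (Router): customer_id=2 -> matches Zoe
  - order 7 (Keyboard): customer_id=3 -> matches Uma
  - order 8 (Mouse): customer_id=3 -> matches Uma
All 8 rows appear; 1 has NULL customer.

SQL:
SELECT a.product, b.name AS customer
FROM orders a
LEFT JOIN customers b ON a.customer_id = b.id

Result:
product  | customer
---------+---------
Charger  | Quinn   
Desk     | Grace   
Lamp     | Uma     
Pen      | Grace   
Chair    | NULL    
Router   | Zoe     
Keyboard | Uma     
Mouse    | Uma     


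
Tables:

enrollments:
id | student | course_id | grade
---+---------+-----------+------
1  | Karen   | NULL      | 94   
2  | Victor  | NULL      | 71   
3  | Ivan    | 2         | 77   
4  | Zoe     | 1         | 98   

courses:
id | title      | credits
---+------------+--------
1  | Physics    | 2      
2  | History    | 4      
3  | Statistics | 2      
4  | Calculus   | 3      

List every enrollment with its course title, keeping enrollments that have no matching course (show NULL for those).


LEFT JOIN keeps every row from enrollments (the left table); where course_id has no match in courses, the course columns become NULL. Walk through each enrollment:
  - enrollment 1 (Karen): course_id=NULL, no match -> kept with NULL
  - enrollment 2 (Victor): course_id=NULL, no match -> kept with NULL
  - enrollment 3 (Ivan): course_id=2 -> matches History
  - enrollment 4 (Zoe): course_id=1 -> matches Physics
All 4 rows appear; 2 have NULL course.

SQL:
SELECT a.student, b.title AS course
FROM enrollments a
LEFT JOIN courses b ON a.course_id = b.id

Result:
student | course 
--------+--------
Karen   | NULL   
Victor  | NULL   
Ivan    | History
Zoe     | Physics


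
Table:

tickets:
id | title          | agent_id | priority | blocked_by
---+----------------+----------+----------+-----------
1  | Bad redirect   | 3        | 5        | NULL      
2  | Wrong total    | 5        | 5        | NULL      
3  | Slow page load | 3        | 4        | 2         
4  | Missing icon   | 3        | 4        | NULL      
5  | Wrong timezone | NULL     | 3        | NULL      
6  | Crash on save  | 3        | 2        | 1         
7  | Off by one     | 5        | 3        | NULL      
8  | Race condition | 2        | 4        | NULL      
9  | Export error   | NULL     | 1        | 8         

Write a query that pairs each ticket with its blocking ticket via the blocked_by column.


This is a self-join: tickets is joined to a second copy of itself, matching each row's blocked_by to another row's id. Use LEFT JOIN so rows with blocked_by=NULL are kept.
  - ticket 1 (Bad redirect): blocked_by=NULL -> NULL
  - ticket 2 (Wrong total): blocked_by=NULL -> NULL
  - ticket 3 (Slow page load): blocked_by=2 -> Wrong total
  - ticket 4 (Missing icon): blocked_by=NULL -> NULL
  - ticket 5 (Wrong timezone): blocked_by=NULL -> NULL
  - ticket 6 (Crash on save): blocked_by=1 -> Bad redirect
  - ticket 7 (Off by one): blocked_by=NULL -> NULL
  - ticket 8 (Race condition): blocked_by=NULL -> NULL
  - ticket 9 (Export error): blocked_by=8 -> Race condition

SQL:
SELECT a.title AS item, b.title AS blocked_by
FROM tickets a
LEFT JOIN tickets b ON a.blocked_by = b.id

Result:
item           | blocked_by    
---------------+---------------
Bad redirect   | NULL          
Wrong total    | NULL          
Slow page load | Wrong total   
Missing icon   | NULL          
Wrong timezone | NULL          
Crash on save  | Bad redirect  
Off by one     | NULL          
Race condition | NULL          
Export error   | Race condition


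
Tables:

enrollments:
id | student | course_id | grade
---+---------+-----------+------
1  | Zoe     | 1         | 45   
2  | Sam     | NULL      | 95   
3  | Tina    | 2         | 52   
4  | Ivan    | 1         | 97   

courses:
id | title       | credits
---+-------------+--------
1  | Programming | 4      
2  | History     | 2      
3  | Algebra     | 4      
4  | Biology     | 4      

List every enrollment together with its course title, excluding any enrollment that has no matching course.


INNER JOIN keeps only enrollments rows whose course_id matches an id in courses. Walk through each enrollment:
  - enrollment 1 (Zoe): course_id=1 -> matches Programming
  - enrollment 2 (Sam): course_id=NULL, no match -> dropped
  - enrollment 3 (Tina): course_id=2 -> matches History
  - enrollment 4 (Ivan): course_id=1 -> matches Programming
So 1 of 4 rows is dropped.

SQL:
SELECT a.student, b.title AS course
FROM enrollments a
INNER JOIN courses b ON a.course_id = b.id

Result:
student | course     
--------+------------
Zoe     | Programming
Tina    | History    
Ivan    | Programming


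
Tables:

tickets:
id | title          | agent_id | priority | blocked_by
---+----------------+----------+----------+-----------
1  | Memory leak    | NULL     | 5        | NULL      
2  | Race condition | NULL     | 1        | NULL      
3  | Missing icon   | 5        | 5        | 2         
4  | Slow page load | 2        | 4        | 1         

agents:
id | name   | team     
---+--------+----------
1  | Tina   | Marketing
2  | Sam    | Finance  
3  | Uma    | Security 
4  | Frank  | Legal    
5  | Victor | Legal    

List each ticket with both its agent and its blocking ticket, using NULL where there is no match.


Two LEFT JOINs from the same base table tickets: one to agents via agent_id, one to tickets itself via blocked_by. Both are LEFT so every ticket is preserved.
Match against agents:
  - ticket 1 (Memory leak): agent_id=NULL, no match -> kept with NULL
  - ticket 2 (Race condition): agent_id=NULL, no match -> kept with NULL
  - ticket 3 (Missing icon): agent_id=5 -> matches Victor
  - ticket 4 (Slow page load): agent_id=2 -> matches Sam
Match against tickets (self):
  - ticket 1 (Memory leak): blocked_by=NULL -> NULL
  - ticket 2 (Race condition): blocked_by=NULL -> NULL
  - ticket 3 (Missing icon): blocked_by=2 -> Race condition
  - ticket 4 (Slow page load): blocked_by=1 -> Memory leak

SQL:
SELECT a.title, b.name AS agent, c.title AS blocked_by
FROM tickets a
LEFT JOIN agents b ON a.agent_id = b.id
LEFT JOIN tickets c ON a.blocked_by = c.id

Result:
title          | agent  | blocked_by    
---------------+--------+---------------
Memory leak    | NULL   | NULL          
Race condition | NULL   | NULL          
Missing icon   | Victor | Race condition
Slow page load | Sam    | Memory leak   


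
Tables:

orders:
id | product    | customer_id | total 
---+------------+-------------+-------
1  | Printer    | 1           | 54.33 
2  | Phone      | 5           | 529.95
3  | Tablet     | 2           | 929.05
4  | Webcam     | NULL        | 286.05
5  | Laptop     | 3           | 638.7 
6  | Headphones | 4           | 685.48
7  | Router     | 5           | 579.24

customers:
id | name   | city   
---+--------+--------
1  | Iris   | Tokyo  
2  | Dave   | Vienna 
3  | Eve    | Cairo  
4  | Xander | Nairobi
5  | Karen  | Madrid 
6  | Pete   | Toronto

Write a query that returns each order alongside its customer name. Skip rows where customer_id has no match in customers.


INNER JOIN keeps only orders rows whose customer_id matches an id in customers. Walk through each order:
  - order 1 (Printer): customer_id=1 -> matches Iris
  - order 2 (Phone): customer_id=5 -> matches Karen
  - order 3 (Tablet): customer_id=2 -> matches Dave
  - order 4 (Webcam): customer_id=NULL, no match -> dropped
  - order 5 (Laptop): customer_id=3 -> matches Eve
  - order 6 (Headphones): customer_id=4 -> matches Xander
  - order 7 (Router): customer_id=5 -> matches Karen
So 1 of 7 rows is dropped.

SQL:
SELECT a.product, b.name AS customer
FROM orders a
INNER JOIN customers b ON a.customer_id = b.id

Result:
product    | customer
-----------+---------
Printer    | Iris    
Phone      | Karen   
Tablet     | Dave    
Laptop     | Eve     
Headphones | Xander  
Router     | Karen   


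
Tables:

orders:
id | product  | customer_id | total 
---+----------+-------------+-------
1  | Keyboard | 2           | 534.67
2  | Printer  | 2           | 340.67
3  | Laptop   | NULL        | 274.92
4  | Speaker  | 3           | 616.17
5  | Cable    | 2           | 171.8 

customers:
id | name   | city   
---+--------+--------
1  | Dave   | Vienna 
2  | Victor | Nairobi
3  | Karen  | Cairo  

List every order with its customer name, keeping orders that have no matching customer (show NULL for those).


LEFT JOIN keeps every row from orders (the left table); where customer_id has no match in customers, the customer columns become NULL. Walk through each order:
  - order 1 (Keyboard): customer_id=2 -> matches Victor
  - order 2 (Printer): customer_id=2 -> matches Victor
  - order 3 (Laptop): customer_id=NULL, no match -> kept with NULL
  - order 4 (Speaker): customer_id=3 -> matches Karen
  - order 5 (Cable): customer_id=2 -> matches Victor
All 5 rows appear; 1 has NULL customer.

SQL:
SELECT a.product, b.name AS customer
FROM orders a
LEFT JOIN customers b ON a.customer_id = b.id

Result:
product  | customer
---------+---------
Keyboard | Victor  
Printer  | Victor  
Laptop   | NULL    
Speaker  | Karen   
Cable    | Victor  


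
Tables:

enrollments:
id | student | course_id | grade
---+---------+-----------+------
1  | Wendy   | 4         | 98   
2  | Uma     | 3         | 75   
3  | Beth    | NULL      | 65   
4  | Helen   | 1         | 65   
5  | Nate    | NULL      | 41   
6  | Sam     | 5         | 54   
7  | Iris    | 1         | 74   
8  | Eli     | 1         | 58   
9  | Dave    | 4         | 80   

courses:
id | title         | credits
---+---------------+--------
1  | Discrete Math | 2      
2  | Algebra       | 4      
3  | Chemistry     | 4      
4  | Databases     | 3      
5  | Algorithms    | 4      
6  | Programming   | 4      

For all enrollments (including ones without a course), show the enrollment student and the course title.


LEFT JOIN keeps every row from enrollments (the left table); where course_id has no match in courses, the course columns become NULL. Walk through each enrollment:
  - enrollment 1 (Wendy): course_id=4 -> matches Databases
  - enrollment 2 (Uma): course_id=3 -> matches Chemistry
  - enrollment 3 (Beth): course_id=NULL, no match -> kept with NULL
  - enrollment 4 (Helen): course_id=1 -> matches Discrete Math
  - enrollment 5 (Nate): course_id=NULL, no match -> kept with NULL
  - enrollment 6 (Sam): course_id=5 -> matches Algorithms
  - enrollment 7 (Iris): course_id=1 -> matches Discrete Math
  - enrollment 8 (Eli): course_id=1 -> matches Discrete Math
  - enrollment 9 (Dave): course_id=4 -> matches Databases
All 9 rows appear; 2 have NULL course.

SQL:
SELECT a.student, b.title AS course
FROM enrollments a
LEFT JOIN courses b ON a.course_id = b.id

Result:
student | course       
--------+--------------
Wendy   | Databases    
Uma     | Chemistry    
Beth    | NULL         
Helen   | Discrete Math
Nate    | NULL         
Sam     | Algorithms   
Iris    | Discrete Math
Eli     | Discrete Math
Dave    | Databases    


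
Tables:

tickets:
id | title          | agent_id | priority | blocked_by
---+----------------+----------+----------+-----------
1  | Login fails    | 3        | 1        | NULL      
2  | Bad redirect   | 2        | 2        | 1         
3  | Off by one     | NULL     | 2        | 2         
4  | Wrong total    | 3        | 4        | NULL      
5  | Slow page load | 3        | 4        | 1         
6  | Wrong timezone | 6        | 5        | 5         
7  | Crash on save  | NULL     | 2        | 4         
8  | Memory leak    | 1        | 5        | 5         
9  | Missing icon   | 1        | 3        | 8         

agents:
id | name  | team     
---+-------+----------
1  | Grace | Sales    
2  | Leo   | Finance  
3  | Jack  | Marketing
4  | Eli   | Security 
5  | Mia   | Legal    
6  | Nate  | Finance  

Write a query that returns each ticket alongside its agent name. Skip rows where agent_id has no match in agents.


INNER JOIN keeps only tickets rows whose agent_id matches an id in agents. Walk through each ticket:
  - ticket 1 (Login fails): agent_id=3 -> matches Jack
  - ticket 2 (Bad redirect): agent_id=2 -> matches Leo
  - ticket 3 (Off by one): agent_id=NULL, no match -> dropped
  - ticket 4 (Wrong total): agent_id=3 -> matches Jack
  - ticket 5 (Slow page load): agent_id=3 -> matches Jack
  - ticket 6 (Wrong timezone): agent_id=6 -> matches Nate
  - ticket 7 (Crash on save): agent_id=NULL, no match -> dropped
  - ticket 8 (Memory leak): agent_id=1 -> matches Grace
  - ticket 9 (Missing icon): agent_id=1 -> matches Grace
So 2 of 9 rows are dropped.

SQL:
SELECT a.title, b.name AS agent
FROM tickets a
INNER JOIN agents b ON a.agent_id = b.id

Result:
title          | agent
---------------+------
Login fails    | Jack 
Bad redirect   | Leo  
Wrong total    | Jack 
Slow page load | Jack 
Wrong timezone | Nate 
Memory leak    | Grace
Missing icon   | Grace
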